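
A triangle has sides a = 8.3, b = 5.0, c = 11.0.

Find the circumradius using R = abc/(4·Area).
First find the area with Heron's formula.
s = (8.3 + 5.0 + 11.0)/2 = 12.15
Area = √(s(s−a)(s−b)(s−c)) = √(12.15·3.85·7.15·1.15) ≈ √384.628 ≈ 19.6119
abc = 8.3·5.0·11.0 = 456.5
R = abc/(4·Area) ≈ 456.5/(4·19.6119) = 456.5/78.4477 ≈ 5.81916

R = 5.819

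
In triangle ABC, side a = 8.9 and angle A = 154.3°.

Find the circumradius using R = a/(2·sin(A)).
R = a/(2·sin(A)) = 8.9/(2·sin(154.3°))
sin(154.3°) ≈ 0.433659
R ≈ 8.9/(2·0.433659) = 8.9/0.867318 ≈ 10.2615

R = 10.26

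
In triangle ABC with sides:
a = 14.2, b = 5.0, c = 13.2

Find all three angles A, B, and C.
Law of cosines for each angle (a² = 201.64, b² = 25, c² = 174.24):
cos(A) = (b² + c² − a²)/(2bc) = (25 + 174.24 − 201.64)/(2·5.0·13.2) = -2.4/132 ≈ -0.0181818  ⇒  A ≈ 91.0418°
cos(B) = (a² + c² − b²)/(2ac) = (201.64 + 174.24 − 25)/(2·14.2·13.2) = 350.88/374.88 ≈ 0.93598  ⇒  B ≈ 20.613°
cos(C) = (a² + b² − c²)/(2ab) = (201.64 + 25 − 174.24)/(2·14.2·5.0) = 52.4/142 ≈ 0.369014  ⇒  C ≈ 68.3452°
Check: A + B + C ≈ 180°

A = 91.04°, B = 20.61°, C = 68.35°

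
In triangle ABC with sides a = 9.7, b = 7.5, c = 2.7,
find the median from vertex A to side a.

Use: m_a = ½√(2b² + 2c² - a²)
m_a = ½√(2·7.5² + 2·2.7² − 9.7²) = ½√(2·56.25 + 2·7.29 − 94.09) = ½√(112.5 + 14.58 − 94.09) = ½√32.99
√32.99 ≈ 5.74369, so m_a ≈ 2.87185

m_a = 2.872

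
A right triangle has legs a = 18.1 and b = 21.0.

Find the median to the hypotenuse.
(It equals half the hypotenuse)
Hypotenuse c = √(a² + b²) = √(327.61 + 441) = √768.61 ≈ 27.7238
Median to hypotenuse = c/2 ≈ 27.7238/2 ≈ 13.8619

Median = 13.86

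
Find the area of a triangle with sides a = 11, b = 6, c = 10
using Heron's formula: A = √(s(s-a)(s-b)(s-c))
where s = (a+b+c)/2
s = (11 + 6 + 10)/2 = 27/2 = 13.5
s − a = 2.5, s − b = 7.5, s − c = 3.5
s(s−a)(s−b)(s−c) = 13.5·2.5·7.5·3.5 = 885.9375
Area = √885.9375 ≈ 29.7647

s = 13.5, Area = 29.76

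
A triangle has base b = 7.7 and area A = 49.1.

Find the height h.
A = ½·b·h  ⇒  h = 2A/b = 2·49.1/7.7 = 98.2/7.7 ≈ 12.7532

h = 12.75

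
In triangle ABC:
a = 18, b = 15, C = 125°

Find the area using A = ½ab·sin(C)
A = ½·a·b·sin(C) = ½·18·15·sin(125°)
sin(125°) ≈ 0.819152
A ≈ ½·270·0.819152 = 135·0.819152 ≈ 110.586

Area = 110.6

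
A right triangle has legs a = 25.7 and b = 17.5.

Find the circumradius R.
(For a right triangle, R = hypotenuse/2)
Hypotenuse c = √(a² + b²) = √(660.49 + 306.25) = √966.74 ≈ 31.0924
R = c/2 ≈ 31.0924/2 ≈ 15.5462

R = 15.55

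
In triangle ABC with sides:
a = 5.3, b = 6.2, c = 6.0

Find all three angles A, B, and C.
Law of cosines for each angle (a² = 28.09, b² = 38.44, c² = 36):
cos(A) = (b² + c² − a²)/(2bc) = (38.44 + 36 − 28.09)/(2·6.2·6.0) = 46.35/74.4 ≈ 0.622984  ⇒  A ≈ 51.4656°
cos(B) = (a² + c² − b²)/(2ac) = (28.09 + 36 − 38.44)/(2·5.3·6.0) = 25.65/63.6 ≈ 0.403302  ⇒  B ≈ 66.2152°
cos(C) = (a² + b² − c²)/(2ab) = (28.09 + 38.44 − 36)/(2·5.3·6.2) = 30.53/65.72 ≈ 0.464547  ⇒  C ≈ 62.3191°
Check: A + B + C ≈ 180°

A = 51.47°, B = 66.22°, C = 62.32°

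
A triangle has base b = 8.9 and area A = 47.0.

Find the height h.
A = ½·b·h  ⇒  h = 2A/b = 2·47.0/8.9 = 94/8.9 ≈ 10.5618

h = 10.56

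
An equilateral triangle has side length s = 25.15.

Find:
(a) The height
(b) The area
(a) The height splits the triangle into two 30-60-90 halves: h = s·√3/2 = 25.15·1.73205/2 ≈ 43.5611/2 ≈ 21.7805
(b) Area = (√3/4)·s² = (√3/4)·25.15² = (√3/4)·632.5225 ≈ 0.433013·632.5225 ≈ 273.89

Height = 21.78, Area = 273.9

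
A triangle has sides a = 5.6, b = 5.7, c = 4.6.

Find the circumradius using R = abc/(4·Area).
First find the area with Heron's formula.
s = (5.6 + 5.7 + 4.6)/2 = 7.95
Area = √(s(s−a)(s−b)(s−c)) = √(7.95·2.35·2.25·3.35) ≈ √140.819 ≈ 11.8667
abc = 5.6·5.7·4.6 = 146.832
R = abc/(4·Area) ≈ 146.832/(4·11.8667) = 146.832/47.4669 ≈ 3.09335

R = 3.093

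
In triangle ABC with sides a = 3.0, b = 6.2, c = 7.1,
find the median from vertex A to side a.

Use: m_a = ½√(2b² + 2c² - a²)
m_a = ½√(2·6.2² + 2·7.1² − 3.0²) = ½√(2·38.44 + 2·50.41 − 9) = ½√(76.88 + 100.82 − 9) = ½√168.7
√168.7 ≈ 12.9885, so m_a ≈ 6.49423

m_a = 6.494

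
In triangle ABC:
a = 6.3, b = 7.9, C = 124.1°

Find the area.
Two sides and the included angle (SAS): A = ½·a·b·sin(C) = ½·6.3·7.9·sin(124.1°)
sin(124.1°) ≈ 0.82806
A ≈ ½·49.77·0.82806 = 24.885·0.82806 ≈ 20.6063

Area = 20.61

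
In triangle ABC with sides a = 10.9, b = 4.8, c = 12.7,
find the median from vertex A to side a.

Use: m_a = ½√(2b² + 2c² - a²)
m_a = ½√(2·4.8² + 2·12.7² − 10.9²) = ½√(2·23.04 + 2·161.29 − 118.81) = ½√(46.08 + 322.58 − 118.81) = ½√249.85
√249.85 ≈ 15.8066, so m_a ≈ 7.90332

m_a = 7.903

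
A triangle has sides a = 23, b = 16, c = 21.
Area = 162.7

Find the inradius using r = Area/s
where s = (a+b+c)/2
s = (23 + 16 + 21)/2 = 60/2 = 30
r = Area/s = 162.7/30 ≈ 5.42333

r = 5.423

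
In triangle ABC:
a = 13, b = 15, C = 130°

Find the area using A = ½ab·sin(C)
A = ½·a·b·sin(C) = ½·13·15·sin(130°)
sin(130°) ≈ 0.766044
A ≈ ½·195·0.766044 = 97.5·0.766044 ≈ 74.6893

Area = 74.69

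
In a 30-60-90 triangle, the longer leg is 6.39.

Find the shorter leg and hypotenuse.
In a 30-60-90 triangle the sides are in ratio 1 : √3 : 2, so short leg = long leg/√3 and hypotenuse = 2·(short leg).
Short leg = 6.39/√3 ≈ 6.39/1.73205 ≈ 3.68927
Hypotenuse = 2·3.68927 ≈ 7.37854

Short leg = 3.689, Hypotenuse = 7.379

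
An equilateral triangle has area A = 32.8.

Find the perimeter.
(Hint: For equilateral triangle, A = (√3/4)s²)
A = (√3/4)s²  ⇒  s² = 4A/√3 = 4·32.8/√3 = 131.2/1.73205 ≈ 75.7484
s ≈ √75.7484 ≈ 8.70335
Perimeter = 3s ≈ 3·8.70335 ≈ 26.1101

Perimeter = 26.11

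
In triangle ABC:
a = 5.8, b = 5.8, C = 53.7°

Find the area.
Two sides and the included angle (SAS): A = ½·a·b·sin(C) = ½·5.8·5.8·sin(53.7°)
sin(53.7°) ≈ 0.805928
A ≈ ½·33.64·0.805928 = 16.82·0.805928 ≈ 13.5557

Area = 13.56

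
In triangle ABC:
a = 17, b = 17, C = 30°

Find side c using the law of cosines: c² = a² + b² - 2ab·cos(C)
c² = 17² + 17² − 2·17·17·cos(30°)
cos(30°) ≈ 0.866025
c² ≈ 289 + 289 − 578·(0.866025) ≈ 578 − 500.563 ≈ 77.4373
c ≈ √77.4373 ≈ 8.79985

c = 8.8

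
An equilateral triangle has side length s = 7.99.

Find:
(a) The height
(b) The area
(a) The height splits the triangle into two 30-60-90 halves: h = s·√3/2 = 7.99·1.73205/2 ≈ 13.8391/2 ≈ 6.91954
(b) Area = (√3/4)·s² = (√3/4)·7.99² = (√3/4)·63.8401 ≈ 0.433013·63.8401 ≈ 27.6436

Height = 6.92, Area = 27.64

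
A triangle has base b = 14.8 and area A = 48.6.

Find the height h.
A = ½·b·h  ⇒  h = 2A/b = 2·48.6/14.8 = 97.2/14.8 ≈ 6.56757

h = 6.568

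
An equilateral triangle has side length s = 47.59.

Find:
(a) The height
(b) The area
(a) The height splits the triangle into two 30-60-90 halves: h = s·√3/2 = 47.59·1.73205/2 ≈ 82.4283/2 ≈ 41.2141
(b) Area = (√3/4)·s² = (√3/4)·47.59² = (√3/4)·2264.8081 ≈ 0.433013·2264.8081 ≈ 980.691

Height = 41.21, Area = 980.7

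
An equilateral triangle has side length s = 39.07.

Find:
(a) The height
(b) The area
(a) The height splits the triangle into two 30-60-90 halves: h = s·√3/2 = 39.07·1.73205/2 ≈ 67.6712/2 ≈ 33.8356
(b) Area = (√3/4)·s² = (√3/4)·39.07² = (√3/4)·1526.4649 ≈ 0.433013·1526.4649 ≈ 660.979

Height = 33.84, Area = 661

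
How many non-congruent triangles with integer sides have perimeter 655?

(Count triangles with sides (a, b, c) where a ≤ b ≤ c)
Let a ≤ b ≤ c with a + b + c = 655. The only binding inequality is a + b > c, i.e. 655 − c > c, so c < 655/2; and c ≥ 655/3 since c is the largest side.
So 219 ≤ c ≤ 327. For each c, b runs from ⌈(655 − c)/2⌉ up to c (then a = 655 − b − c satisfies 1 ≤ a ≤ b automatically), giving c − ⌈(655 − c)/2⌉ + 1 choices.
Summing over c: 2 + 3 + 5 + 6 + … + 162 + 164  (109 terms, c = 219, …, 327) = 9020
Check (closed form: nearest integer to p²/48 for even p, (p+3)²/48 for odd p): (655+3)²/48 = 658²/48 = 432964/48 ≈ 9020.08 → 9020

9020 triangles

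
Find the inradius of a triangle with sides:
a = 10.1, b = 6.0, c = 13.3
r = Area/s where s is the semi-perimeter.
s = (10.1 + 6.0 + 13.3)/2 = 29.4/2 = 14.7
Area = √(s(s−a)(s−b)(s−c)) = √(14.7·4.6·8.7·1.4) ≈ √823.612 ≈ 28.6986
r ≈ 28.6986/14.7 ≈ 1.95229

r = 1.952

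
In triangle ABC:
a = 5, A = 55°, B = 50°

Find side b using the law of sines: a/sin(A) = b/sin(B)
a/sin(A) = b/sin(B)  ⇒  b = a·sin(B)/sin(A) = 5·sin(50°)/sin(55°)
sin(50°) ≈ 0.766044, sin(55°) ≈ 0.819152
b ≈ 5·0.766044/0.819152 ≈ 3.83022/0.819152 ≈ 4.67584

b = 4.676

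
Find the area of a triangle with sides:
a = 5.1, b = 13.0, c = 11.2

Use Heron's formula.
s = (5.1 + 13.0 + 11.2)/2 = 29.3/2 = 14.65
s − a = 9.55, s − b = 1.65, s − c = 3.45
s(s−a)(s−b)(s−c) = 14.65·9.55·1.65·3.45 ≈ 796.423
Area = √796.423 ≈ 28.221

Area = 28.22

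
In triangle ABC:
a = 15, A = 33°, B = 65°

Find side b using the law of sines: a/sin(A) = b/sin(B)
a/sin(A) = b/sin(B)  ⇒  b = a·sin(B)/sin(A) = 15·sin(65°)/sin(33°)
sin(65°) ≈ 0.906308, sin(33°) ≈ 0.544639
b ≈ 15·0.906308/0.544639 ≈ 13.5946/0.544639 ≈ 24.9608

b = 24.96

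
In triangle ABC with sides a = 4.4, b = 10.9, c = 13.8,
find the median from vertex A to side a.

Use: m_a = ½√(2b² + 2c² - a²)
m_a = ½√(2·10.9² + 2·13.8² − 4.4²) = ½√(2·118.81 + 2·190.44 − 19.36) = ½√(237.62 + 380.88 − 19.36) = ½√599.14
√599.14 ≈ 24.4773, so m_a ≈ 12.2387

m_a = 12.24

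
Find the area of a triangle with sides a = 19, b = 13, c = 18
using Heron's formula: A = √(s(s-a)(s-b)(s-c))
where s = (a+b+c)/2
s = (19 + 13 + 18)/2 = 50/2 = 25
s − a = 6, s − b = 12, s − c = 7
s(s−a)(s−b)(s−c) = 25·6·12·7 = 12600
Area = √12600 ≈ 112.25

s = 25.0, Area = 112.2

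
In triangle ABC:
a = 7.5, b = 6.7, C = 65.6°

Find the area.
Two sides and the included angle (SAS): A = ½·a·b·sin(C) = ½·7.5·6.7·sin(65.6°)
sin(65.6°) ≈ 0.910684
A ≈ ½·50.25·0.910684 = 25.125·0.910684 ≈ 22.8809

Area = 22.88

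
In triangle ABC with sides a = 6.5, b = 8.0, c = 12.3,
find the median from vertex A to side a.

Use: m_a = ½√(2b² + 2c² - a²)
m_a = ½√(2·8.0² + 2·12.3² − 6.5²) = ½√(2·64 + 2·151.29 − 42.25) = ½√(128 + 302.58 − 42.25) = ½√388.33
√388.33 ≈ 19.7061, so m_a ≈ 9.85305

m_a = 9.853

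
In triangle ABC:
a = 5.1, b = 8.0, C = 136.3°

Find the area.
Two sides and the included angle (SAS): A = ½·a·b·sin(C) = ½·5.1·8.0·sin(136.3°)
sin(136.3°) ≈ 0.690882
A ≈ ½·40.8·0.690882 = 20.4·0.690882 ≈ 14.094

Area = 14.09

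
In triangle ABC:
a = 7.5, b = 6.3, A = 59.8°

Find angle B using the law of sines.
a/sin(A) = b/sin(B)  ⇒  sin(B) = b·sin(A)/a = 6.3·sin(59.8°)/7.5
sin(59.8°) ≈ 0.864275
sin(B) ≈ 6.3·0.864275/7.5 ≈ 5.44493/7.5 ≈ 0.725991
B = arcsin(0.725991) ≈ 46.5513°
(Since b ≤ a we need B ≤ A, so the obtuse alternative 180° − 46.5513° ≈ 133.449° is rejected.)

B = 46.55°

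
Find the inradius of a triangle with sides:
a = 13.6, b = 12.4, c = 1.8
r = Area/s where s is the semi-perimeter.
s = (13.6 + 12.4 + 1.8)/2 = 27.8/2 = 13.9
Area = √(s(s−a)(s−b)(s−c)) = √(13.9·0.3·1.5·12.1) ≈ √75.6855 ≈ 8.69974
r ≈ 8.69974/13.9 ≈ 0.625881

r = 0.6259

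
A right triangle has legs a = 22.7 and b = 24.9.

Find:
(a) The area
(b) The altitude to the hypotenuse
(a) The legs are perpendicular, so Area = ½·a·b = ½·22.7·24.9 = ½·565.23 = 282.615
(b) Hypotenuse c = √(a² + b²) = √(515.29 + 620.01) = √1135.3 ≈ 33.6942
    Area = ½·c·h_c  ⇒  h_c = 2·Area/c = 565.23/33.6942 ≈ 16.7753

Area = 282.615, h_c = 16.78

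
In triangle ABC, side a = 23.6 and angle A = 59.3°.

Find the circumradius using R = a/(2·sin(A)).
R = a/(2·sin(A)) = 23.6/(2·sin(59.3°))
sin(59.3°) ≈ 0.859852
R ≈ 23.6/(2·0.859852) = 23.6/1.7197 ≈ 13.7233

R = 13.72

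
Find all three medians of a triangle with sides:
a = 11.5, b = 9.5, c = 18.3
Median formula: m_a = ½√(2b² + 2c² − a²) (and cyclically). a² = 132.25, b² = 90.25, c² = 334.89.
m_a = ½√(2·90.25 + 2·334.89 − 132.25) = ½√718.03 ≈ ½·26.7961 ≈ 13.398
m_b = ½√(2·132.25 + 2·334.89 − 90.25) = ½√844.03 ≈ ½·29.0522 ≈ 14.5261
m_c = ½√(2·132.25 + 2·90.25 − 334.89) = ½√110.11 ≈ ½·10.4933 ≈ 5.24667

m_a = 13.4, m_b = 14.53, m_c = 5.247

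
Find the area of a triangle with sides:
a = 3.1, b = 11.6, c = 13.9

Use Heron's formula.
s = (3.1 + 11.6 + 13.9)/2 = 28.6/2 = 14.3
s − a = 11.2, s − b = 2.7, s − c = 0.4
s(s−a)(s−b)(s−c) = 14.3·11.2·2.7·0.4 ≈ 172.973
Area = √172.973 ≈ 13.1519

Area = 13.15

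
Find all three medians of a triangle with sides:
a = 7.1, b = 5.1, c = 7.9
Median formula: m_a = ½√(2b² + 2c² − a²) (and cyclically). a² = 50.41, b² = 26.01, c² = 62.41.
m_a = ½√(2·26.01 + 2·62.41 − 50.41) = ½√126.43 ≈ ½·11.2441 ≈ 5.62205
m_b = ½√(2·50.41 + 2·62.41 − 26.01) = ½√199.63 ≈ ½·14.129 ≈ 7.06452
m_c = ½√(2·50.41 + 2·26.01 − 62.41) = ½√90.43 ≈ ½·9.50947 ≈ 4.75473

m_a = 5.622, m_b = 7.065, m_c = 4.755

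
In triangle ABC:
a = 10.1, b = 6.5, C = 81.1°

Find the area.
Two sides and the included angle (SAS): A = ½·a·b·sin(C) = ½·10.1·6.5·sin(81.1°)
sin(81.1°) ≈ 0.98796
A ≈ ½·65.65·0.98796 = 32.825·0.98796 ≈ 32.4298

Area = 32.43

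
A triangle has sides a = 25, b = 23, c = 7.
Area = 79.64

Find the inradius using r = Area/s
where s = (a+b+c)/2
s = (25 + 23 + 7)/2 = 55/2 = 27.5
r = Area/s = 79.64/27.5 ≈ 2.896

r = 2.896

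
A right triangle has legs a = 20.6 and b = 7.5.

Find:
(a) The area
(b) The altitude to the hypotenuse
(a) The legs are perpendicular, so Area = ½·a·b = ½·20.6·7.5 = ½·154.5 = 77.25
(b) Hypotenuse c = √(a² + b²) = √(424.36 + 56.25) = √480.61 ≈ 21.9228
    Area = ½·c·h_c  ⇒  h_c = 2·Area/c = 154.5/21.9228 ≈ 7.04745

Area = 77.25, h_c = 7.047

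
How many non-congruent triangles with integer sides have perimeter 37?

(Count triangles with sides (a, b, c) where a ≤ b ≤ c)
Let a ≤ b ≤ c with a + b + c = 37. The only binding inequality is a + b > c, i.e. 37 − c > c, so c < 37/2; and c ≥ 37/3 since c is the largest side.
So 13 ≤ c ≤ 18. For each c, b runs from ⌈(37 − c)/2⌉ up to c (then a = 37 − b − c satisfies 1 ≤ a ≤ b automatically), giving c − ⌈(37 − c)/2⌉ + 1 choices.
Summing over c: 2 + 3 + 5 + 6 + 8 + 9 = 33
Check (closed form: nearest integer to p²/48 for even p, (p+3)²/48 for odd p): (37+3)²/48 = 40²/48 = 1600/48 ≈ 33.33 → 33

33 triangles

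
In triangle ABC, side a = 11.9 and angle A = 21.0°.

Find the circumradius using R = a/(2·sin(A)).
R = a/(2·sin(A)) = 11.9/(2·sin(21.0°))
sin(21.0°) ≈ 0.358368
R ≈ 11.9/(2·0.358368) = 11.9/0.716736 ≈ 16.603

R = 16.6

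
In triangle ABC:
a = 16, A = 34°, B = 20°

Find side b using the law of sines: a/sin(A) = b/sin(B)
a/sin(A) = b/sin(B)  ⇒  b = a·sin(B)/sin(A) = 16·sin(20°)/sin(34°)
sin(20°) ≈ 0.34202, sin(34°) ≈ 0.559193
b ≈ 16·0.34202/0.559193 ≈ 5.47232/0.559193 ≈ 9.78611

b = 9.786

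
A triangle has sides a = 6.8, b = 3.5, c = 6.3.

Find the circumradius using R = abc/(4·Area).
First find the area with Heron's formula.
s = (6.8 + 3.5 + 6.3)/2 = 8.3
Area = √(s(s−a)(s−b)(s−c)) = √(8.3·1.5·4.8·2) ≈ √119.52 ≈ 10.9325
abc = 6.8·3.5·6.3 = 149.94
R = abc/(4·Area) ≈ 149.94/(4·10.9325) = 149.94/43.7301 ≈ 3.42876

R = 3.429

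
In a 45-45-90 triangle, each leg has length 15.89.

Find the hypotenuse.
In a 45-45-90 triangle the sides are in ratio 1 : 1 : √2, so hypotenuse = leg·√2.
Hypotenuse = 15.89·√2 ≈ 15.89·1.41421 ≈ 22.4719

Hypotenuse = 15.89√2 = 22.47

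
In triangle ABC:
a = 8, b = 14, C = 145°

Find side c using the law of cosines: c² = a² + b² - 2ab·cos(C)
c² = 8² + 14² − 2·8·14·cos(145°)
cos(145°) ≈ -0.819152
c² ≈ 64 + 196 − 224·(-0.819152) ≈ 260 + 183.49 ≈ 443.49
c ≈ √443.49 ≈ 21.0592

c = 21.06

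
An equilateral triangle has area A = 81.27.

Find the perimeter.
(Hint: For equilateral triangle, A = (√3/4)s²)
A = (√3/4)s²  ⇒  s² = 4A/√3 = 4·81.27/√3 = 325.08/1.73205 ≈ 187.685
s ≈ √187.685 ≈ 13.6998
Perimeter = 3s ≈ 3·13.6998 ≈ 41.0995

Perimeter = 41.1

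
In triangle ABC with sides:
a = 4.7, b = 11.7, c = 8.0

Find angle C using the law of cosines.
c² = a² + b² − 2ab·cos(C)  ⇒  cos(C) = (a² + b² − c²)/(2ab)
cos(C) = (4.7² + 11.7² − 8.0²)/(2·4.7·11.7) = (22.09 + 136.89 − 64)/109.98 = 94.98/109.98 ≈ 0.863612
C = arccos(0.863612) ≈ 30.2755°

C = 30.28°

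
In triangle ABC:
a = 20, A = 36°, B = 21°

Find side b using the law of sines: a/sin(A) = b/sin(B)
a/sin(A) = b/sin(B)  ⇒  b = a·sin(B)/sin(A) = 20·sin(21°)/sin(36°)
sin(21°) ≈ 0.358368, sin(36°) ≈ 0.587785
b ≈ 20·0.358368/0.587785 ≈ 7.16736/0.587785 ≈ 12.1938

b = 12.19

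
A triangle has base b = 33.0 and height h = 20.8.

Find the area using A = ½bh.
A = ½·b·h = ½·33.0·20.8 = ½·686.4 = 343.2

Area = 343.2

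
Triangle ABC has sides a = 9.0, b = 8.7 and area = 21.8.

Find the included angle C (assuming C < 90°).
Area = ½·a·b·sin(C)  ⇒  sin(C) = 2·Area/(a·b) = 2·21.8/(9.0·8.7) = 43.6/78.3 ≈ 0.556833
C = arcsin(0.556833) ≈ 33.837° (taking the acute solution since C < 90°)

C = 33.84°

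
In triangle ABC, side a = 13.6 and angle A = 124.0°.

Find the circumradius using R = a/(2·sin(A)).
R = a/(2·sin(A)) = 13.6/(2·sin(124.0°))
sin(124.0°) ≈ 0.829038
R ≈ 13.6/(2·0.829038) = 13.6/1.65808 ≈ 8.20228

R = 8.202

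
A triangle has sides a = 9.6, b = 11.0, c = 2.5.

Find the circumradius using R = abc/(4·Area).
First find the area with Heron's formula.
s = (9.6 + 11.0 + 2.5)/2 = 11.55
Area = √(s(s−a)(s−b)(s−c)) = √(11.55·1.95·0.55·9.05) ≈ √112.106 ≈ 10.588
abc = 9.6·11.0·2.5 = 264
R = abc/(4·Area) ≈ 264/(4·10.588) = 264/42.352 ≈ 6.23347

R = 6.233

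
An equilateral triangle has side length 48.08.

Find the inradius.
r = Area/s with s the semi-perimeter.
Area = (√3/4)·48.08² = (√3/4)·2311.6864 ≈ 0.433013·2311.6864 ≈ 1000.99
s = 3·48.08/2 = 72.12
r ≈ 1000.99/72.12 ≈ 13.8795
(Equivalently r = side/(2√3) = 48.08/3.4641 ≈ 13.8795.)

r = 13.88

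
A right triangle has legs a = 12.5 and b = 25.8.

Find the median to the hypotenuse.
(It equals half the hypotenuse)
Hypotenuse c = √(a² + b²) = √(156.25 + 665.64) = √821.89 ≈ 28.6686
Median to hypotenuse = c/2 ≈ 28.6686/2 ≈ 14.3343

Median = 14.33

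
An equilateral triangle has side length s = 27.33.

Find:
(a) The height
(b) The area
(a) The height splits the triangle into two 30-60-90 halves: h = s·√3/2 = 27.33·1.73205/2 ≈ 47.3369/2 ≈ 23.6685
(b) Area = (√3/4)·s² = (√3/4)·27.33² = (√3/4)·746.9289 ≈ 0.433013·746.9289 ≈ 323.43

Height = 23.67, Area = 323.4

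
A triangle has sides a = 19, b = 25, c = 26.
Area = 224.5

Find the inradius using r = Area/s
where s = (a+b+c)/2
s = (19 + 25 + 26)/2 = 70/2 = 35
r = Area/s = 224.5/35 ≈ 6.41429

r = 6.414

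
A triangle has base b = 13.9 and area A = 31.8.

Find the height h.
A = ½·b·h  ⇒  h = 2A/b = 2·31.8/13.9 = 63.6/13.9 ≈ 4.57554

h = 4.576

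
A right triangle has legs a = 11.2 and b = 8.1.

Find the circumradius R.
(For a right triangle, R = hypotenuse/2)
Hypotenuse c = √(a² + b²) = √(125.44 + 65.61) = √191.05 ≈ 13.8221
R = c/2 ≈ 13.8221/2 ≈ 6.91104

R = 6.911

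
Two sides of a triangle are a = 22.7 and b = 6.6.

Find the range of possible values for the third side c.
Triangle inequality: |a − b| < c < a + b
|a − b| = |22.7 − 6.6| = 16.1
a + b = 22.7 + 6.6 = 29.3

16.1 < c < 29.3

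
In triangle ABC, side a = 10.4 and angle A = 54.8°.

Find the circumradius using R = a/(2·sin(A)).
R = a/(2·sin(A)) = 10.4/(2·sin(54.8°))
sin(54.8°) ≈ 0.817145
R ≈ 10.4/(2·0.817145) = 10.4/1.63429 ≈ 6.36362

R = 6.364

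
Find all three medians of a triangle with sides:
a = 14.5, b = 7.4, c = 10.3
Median formula: m_a = ½√(2b² + 2c² − a²) (and cyclically). a² = 210.25, b² = 54.76, c² = 106.09.
m_a = ½√(2·54.76 + 2·106.09 − 210.25) = ½√111.45 ≈ ½·10.557 ≈ 5.27849
m_b = ½√(2·210.25 + 2·106.09 − 54.76) = ½√577.92 ≈ ½·24.04 ≈ 12.02
m_c = ½√(2·210.25 + 2·54.76 − 106.09) = ½√423.93 ≈ ½·20.5896 ≈ 10.2948

m_a = 5.278, m_b = 12.02, m_c = 10.29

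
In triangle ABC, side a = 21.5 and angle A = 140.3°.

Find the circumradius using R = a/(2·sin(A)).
R = a/(2·sin(A)) = 21.5/(2·sin(140.3°))
sin(140.3°) ≈ 0.638768
R ≈ 21.5/(2·0.638768) = 21.5/1.27754 ≈ 16.8293

R = 16.83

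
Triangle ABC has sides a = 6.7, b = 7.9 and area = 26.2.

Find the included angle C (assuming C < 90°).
Area = ½·a·b·sin(C)  ⇒  sin(C) = 2·Area/(a·b) = 2·26.2/(6.7·7.9) = 52.4/52.93 ≈ 0.989987
C = arcsin(0.989987) ≈ 81.885° (taking the acute solution since C < 90°)

C = 81.89°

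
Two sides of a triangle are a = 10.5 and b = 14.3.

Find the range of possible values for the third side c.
Triangle inequality: |a − b| < c < a + b
|a − b| = |10.5 − 14.3| = 3.8
a + b = 10.5 + 14.3 = 24.8

3.8 < c < 24.8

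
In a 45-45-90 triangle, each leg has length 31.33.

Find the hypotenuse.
In a 45-45-90 triangle the sides are in ratio 1 : 1 : √2, so hypotenuse = leg·√2.
Hypotenuse = 31.33·√2 ≈ 31.33·1.41421 ≈ 44.3073

Hypotenuse = 31.33√2 = 44.31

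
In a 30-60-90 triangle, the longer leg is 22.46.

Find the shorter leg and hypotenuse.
In a 30-60-90 triangle the sides are in ratio 1 : √3 : 2, so short leg = long leg/√3 and hypotenuse = 2·(short leg).
Short leg = 22.46/√3 ≈ 22.46/1.73205 ≈ 12.9673
Hypotenuse = 2·12.9673 ≈ 25.9346

Short leg = 12.97, Hypotenuse = 25.93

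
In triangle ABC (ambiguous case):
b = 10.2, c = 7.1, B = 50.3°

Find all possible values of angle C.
b/sin(B) = c/sin(C)  ⇒  sin(C) = c·sin(B)/b = 7.1·sin(50.3°)/10.2
sin(50.3°) ≈ 0.7694
sin(C) ≈ 7.1·0.7694/10.2 ≈ 5.46274/10.2 ≈ 0.535562
Candidate 1: C₁ = arcsin(0.535562) ≈ 32.3821°  →  A = 180° − 50.3° − 32.3821° ≈ 97.3179° > 0, valid
Candidate 2: C₂ = 180° − C₁ ≈ 147.618°  →  A = 180° − 50.3° − 147.618° ≈ -17.9179° ≤ 0, not a valid triangle

C = 32.38° (one solution)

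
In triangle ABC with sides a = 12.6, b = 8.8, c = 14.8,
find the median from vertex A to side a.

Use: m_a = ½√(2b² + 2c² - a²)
m_a = ½√(2·8.8² + 2·14.8² − 12.6²) = ½√(2·77.44 + 2·219.04 − 158.76) = ½√(154.88 + 438.08 − 158.76) = ½√434.2
√434.2 ≈ 20.8375, so m_a ≈ 10.4187

m_a = 10.42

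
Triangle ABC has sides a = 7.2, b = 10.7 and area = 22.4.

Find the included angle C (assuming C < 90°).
Area = ½·a·b·sin(C)  ⇒  sin(C) = 2·Area/(a·b) = 2·22.4/(7.2·10.7) = 44.8/77.04 ≈ 0.581516
C = arcsin(0.581516) ≈ 35.5572° (taking the acute solution since C < 90°)

C = 35.56°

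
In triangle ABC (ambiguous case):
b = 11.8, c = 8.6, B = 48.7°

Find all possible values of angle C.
b/sin(B) = c/sin(C)  ⇒  sin(C) = c·sin(B)/b = 8.6·sin(48.7°)/11.8
sin(48.7°) ≈ 0.751264
sin(C) ≈ 8.6·0.751264/11.8 ≈ 6.46087/11.8 ≈ 0.547531
Candidate 1: C₁ = arcsin(0.547531) ≈ 33.1978°  →  A = 180° − 48.7° − 33.1978° ≈ 98.1022° > 0, valid
Candidate 2: C₂ = 180° − C₁ ≈ 146.802°  →  A = 180° − 48.7° − 146.802° ≈ -15.5022° ≤ 0, not a valid triangle

C = 33.2° (one solution)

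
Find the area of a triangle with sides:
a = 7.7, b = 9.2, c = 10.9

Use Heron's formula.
s = (7.7 + 9.2 + 10.9)/2 = 27.8/2 = 13.9
s − a = 6.2, s − b = 4.7, s − c = 3
s(s−a)(s−b)(s−c) = 13.9·6.2·4.7·3 ≈ 1215.14
Area = √1215.14 ≈ 34.8588

Area = 34.86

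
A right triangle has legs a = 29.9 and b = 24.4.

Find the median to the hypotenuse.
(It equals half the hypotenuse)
Hypotenuse c = √(a² + b²) = √(894.01 + 595.36) = √1489.37 ≈ 38.5924
Median to hypotenuse = c/2 ≈ 38.5924/2 ≈ 19.2962

Median = 19.3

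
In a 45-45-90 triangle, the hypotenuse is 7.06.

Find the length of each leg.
In a 45-45-90 triangle hypotenuse = leg·√2, so leg = hypotenuse/√2.
Leg = 7.06/√2 ≈ 7.06/1.41421 ≈ 4.99217

Each leg = 4.992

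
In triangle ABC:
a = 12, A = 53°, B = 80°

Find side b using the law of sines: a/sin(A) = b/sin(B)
a/sin(A) = b/sin(B)  ⇒  b = a·sin(B)/sin(A) = 12·sin(80°)/sin(53°)
sin(80°) ≈ 0.984808, sin(53°) ≈ 0.798636
b ≈ 12·0.984808/0.798636 ≈ 11.8177/0.798636 ≈ 14.7974

b = 14.8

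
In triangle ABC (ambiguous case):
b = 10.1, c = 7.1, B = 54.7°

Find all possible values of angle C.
b/sin(B) = c/sin(C)  ⇒  sin(C) = c·sin(B)/b = 7.1·sin(54.7°)/10.1
sin(54.7°) ≈ 0.816138
sin(C) ≈ 7.1·0.816138/10.1 ≈ 5.79458/10.1 ≈ 0.57372
Candidate 1: C₁ = arcsin(0.57372) ≈ 35.0101°  →  A = 180° − 54.7° − 35.0101° ≈ 90.2899° > 0, valid
Candidate 2: C₂ = 180° − C₁ ≈ 144.99°  →  A = 180° − 54.7° − 144.99° ≈ -19.6899° ≤ 0, not a valid triangle

C = 35.01° (one solution)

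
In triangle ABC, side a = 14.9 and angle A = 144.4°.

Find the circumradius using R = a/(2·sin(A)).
R = a/(2·sin(A)) = 14.9/(2·sin(144.4°))
sin(144.4°) ≈ 0.582123
R ≈ 14.9/(2·0.582123) = 14.9/1.16425 ≈ 12.798

R = 12.8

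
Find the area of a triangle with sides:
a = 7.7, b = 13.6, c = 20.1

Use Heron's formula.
s = (7.7 + 13.6 + 20.1)/2 = 41.4/2 = 20.7
s − a = 13, s − b = 7.1, s − c = 0.6
s(s−a)(s−b)(s−c) = 20.7·13·7.1·0.6 ≈ 1146.37
Area = √1146.37 ≈ 33.858

Area = 33.86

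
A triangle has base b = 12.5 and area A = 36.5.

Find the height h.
A = ½·b·h  ⇒  h = 2A/b = 2·36.5/12.5 = 73/12.5 ≈ 5.84

h = 5.84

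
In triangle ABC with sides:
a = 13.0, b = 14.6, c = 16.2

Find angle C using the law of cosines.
c² = a² + b² − 2ab·cos(C)  ⇒  cos(C) = (a² + b² − c²)/(2ab)
cos(C) = (13.0² + 14.6² − 16.2²)/(2·13.0·14.6) = (169 + 213.16 − 262.44)/379.6 = 119.72/379.6 ≈ 0.315385
C = arccos(0.315385) ≈ 71.616°

C = 71.62°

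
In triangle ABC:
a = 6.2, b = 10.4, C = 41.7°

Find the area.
Two sides and the included angle (SAS): A = ½·a·b·sin(C) = ½·6.2·10.4·sin(41.7°)
sin(41.7°) ≈ 0.66523
A ≈ ½·64.48·0.66523 = 32.24·0.66523 ≈ 21.447

Area = 21.45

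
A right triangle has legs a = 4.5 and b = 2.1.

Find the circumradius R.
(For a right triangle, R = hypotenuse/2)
Hypotenuse c = √(a² + b²) = √(20.25 + 4.41) = √24.66 ≈ 4.96588
R = c/2 ≈ 4.96588/2 ≈ 2.48294

R = 2.483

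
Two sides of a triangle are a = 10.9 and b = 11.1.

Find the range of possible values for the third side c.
Triangle inequality: |a − b| < c < a + b
|a − b| = |10.9 − 11.1| = 0.2
a + b = 10.9 + 11.1 = 22

0.2 < c < 22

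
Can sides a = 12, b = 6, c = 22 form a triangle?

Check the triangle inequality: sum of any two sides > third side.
a + b vs c: 12 + 6 = 18 ≤ 22  ✗
a + c vs b: 12 + 22 = 34 > 6  ✓
b + c vs a: 6 + 22 = 28 > 12  ✓

No: 12 + 6 = 18 is not > 22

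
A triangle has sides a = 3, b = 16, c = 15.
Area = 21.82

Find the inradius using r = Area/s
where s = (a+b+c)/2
s = (3 + 16 + 15)/2 = 34/2 = 17
r = Area/s = 21.82/17 ≈ 1.28353

r = 1.284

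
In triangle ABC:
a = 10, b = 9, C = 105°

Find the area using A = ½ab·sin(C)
A = ½·a·b·sin(C) = ½·10·9·sin(105°)
sin(105°) ≈ 0.965926
A ≈ ½·90·0.965926 = 45·0.965926 ≈ 43.4667

Area = 43.47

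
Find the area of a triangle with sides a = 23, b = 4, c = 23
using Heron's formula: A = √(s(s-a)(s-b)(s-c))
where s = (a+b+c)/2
s = (23 + 4 + 23)/2 = 50/2 = 25
s − a = 2, s − b = 21, s − c = 2
s(s−a)(s−b)(s−c) = 25·2·21·2 = 2100
Area = √2100 ≈ 45.8258

s = 25.0, Area = 45.83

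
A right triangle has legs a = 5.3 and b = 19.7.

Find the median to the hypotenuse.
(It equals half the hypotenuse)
Hypotenuse c = √(a² + b²) = √(28.09 + 388.09) = √416.18 ≈ 20.4005
Median to hypotenuse = c/2 ≈ 20.4005/2 ≈ 10.2002

Median = 10.2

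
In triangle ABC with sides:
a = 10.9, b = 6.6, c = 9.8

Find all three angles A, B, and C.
Law of cosines for each angle (a² = 118.81, b² = 43.56, c² = 96.04):
cos(A) = (b² + c² − a²)/(2bc) = (43.56 + 96.04 − 118.81)/(2·6.6·9.8) = 20.79/129.36 ≈ 0.160714  ⇒  A ≈ 80.7516°
cos(B) = (a² + c² − b²)/(2ac) = (118.81 + 96.04 − 43.56)/(2·10.9·9.8) = 171.29/213.64 ≈ 0.801769  ⇒  B ≈ 36.7006°
cos(C) = (a² + b² − c²)/(2ab) = (118.81 + 43.56 − 96.04)/(2·10.9·6.6) = 66.33/143.88 ≈ 0.461009  ⇒  C ≈ 62.5478°
Check: A + B + C ≈ 180°

A = 80.75°, B = 36.7°, C = 62.55°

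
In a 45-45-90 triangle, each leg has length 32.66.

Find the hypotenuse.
In a 45-45-90 triangle the sides are in ratio 1 : 1 : √2, so hypotenuse = leg·√2.
Hypotenuse = 32.66·√2 ≈ 32.66·1.41421 ≈ 46.1882

Hypotenuse = 32.66√2 = 46.19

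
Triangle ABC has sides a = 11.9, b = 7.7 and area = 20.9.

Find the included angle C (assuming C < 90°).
Area = ½·a·b·sin(C)  ⇒  sin(C) = 2·Area/(a·b) = 2·20.9/(11.9·7.7) = 41.8/91.63 ≈ 0.456182
C = arcsin(0.456182) ≈ 27.141° (taking the acute solution since C < 90°)

C = 27.14°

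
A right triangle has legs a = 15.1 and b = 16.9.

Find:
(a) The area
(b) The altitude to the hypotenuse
(a) The legs are perpendicular, so Area = ½·a·b = ½·15.1·16.9 = ½·255.19 = 127.595
(b) Hypotenuse c = √(a² + b²) = √(228.01 + 285.61) = √513.62 ≈ 22.6632
    Area = ½·c·h_c  ⇒  h_c = 2·Area/c = 255.19/22.6632 ≈ 11.2601

Area = 127.595, h_c = 11.26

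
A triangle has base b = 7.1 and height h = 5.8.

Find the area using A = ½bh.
A = ½·b·h = ½·7.1·5.8 = ½·41.18 = 20.59

Area = 20.59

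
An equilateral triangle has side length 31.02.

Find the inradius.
r = Area/s with s the semi-perimeter.
Area = (√3/4)·31.02² = (√3/4)·962.2404 ≈ 0.433013·962.2404 ≈ 416.662
s = 3·31.02/2 = 46.53
r ≈ 416.662/46.53 ≈ 8.9547
(Equivalently r = side/(2√3) = 31.02/3.4641 ≈ 8.9547.)

r = 8.955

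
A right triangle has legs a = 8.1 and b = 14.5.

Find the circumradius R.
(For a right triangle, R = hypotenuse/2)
Hypotenuse c = √(a² + b²) = √(65.61 + 210.25) = √275.86 ≈ 16.609
R = c/2 ≈ 16.609/2 ≈ 8.30452

R = 8.305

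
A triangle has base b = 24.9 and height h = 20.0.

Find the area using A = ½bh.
A = ½·b·h = ½·24.9·20.0 = ½·498 = 249

Area = 249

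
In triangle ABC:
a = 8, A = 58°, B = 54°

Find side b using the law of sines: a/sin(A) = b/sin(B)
a/sin(A) = b/sin(B)  ⇒  b = a·sin(B)/sin(A) = 8·sin(54°)/sin(58°)
sin(54°) ≈ 0.809017, sin(58°) ≈ 0.848048
b ≈ 8·0.809017/0.848048 ≈ 6.47214/0.848048 ≈ 7.6318

b = 7.632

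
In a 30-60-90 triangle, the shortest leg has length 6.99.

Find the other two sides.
In a 30-60-90 triangle the sides are in ratio 1 : √3 : 2 (short leg : long leg : hypotenuse).
Long leg = 6.99·√3 ≈ 6.99·1.73205 ≈ 12.107
Hypotenuse = 2·6.99 = 13.98

Long leg = 6.99√3 = 12.11, Hypotenuse = 13.98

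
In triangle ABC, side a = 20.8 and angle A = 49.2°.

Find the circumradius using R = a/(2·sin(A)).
R = a/(2·sin(A)) = 20.8/(2·sin(49.2°))
sin(49.2°) ≈ 0.756995
R ≈ 20.8/(2·0.756995) = 20.8/1.51399 ≈ 13.7385

R = 13.74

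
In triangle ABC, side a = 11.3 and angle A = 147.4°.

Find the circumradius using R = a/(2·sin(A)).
R = a/(2·sin(A)) = 11.3/(2·sin(147.4°))
sin(147.4°) ≈ 0.538771
R ≈ 11.3/(2·0.538771) = 11.3/1.07754 ≈ 10.4868

R = 10.49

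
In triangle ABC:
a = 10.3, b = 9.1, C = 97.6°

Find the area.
Two sides and the included angle (SAS): A = ½·a·b·sin(C) = ½·10.3·9.1·sin(97.6°)
sin(97.6°) ≈ 0.991216
A ≈ ½·93.73·0.991216 = 46.865·0.991216 ≈ 46.4533

Area = 46.45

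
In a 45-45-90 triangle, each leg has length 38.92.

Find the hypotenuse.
In a 45-45-90 triangle the sides are in ratio 1 : 1 : √2, so hypotenuse = leg·√2.
Hypotenuse = 38.92·√2 ≈ 38.92·1.41421 ≈ 55.0412

Hypotenuse = 38.92√2 = 55.04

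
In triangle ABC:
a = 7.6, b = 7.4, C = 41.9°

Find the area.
Two sides and the included angle (SAS): A = ½·a·b·sin(C) = ½·7.6·7.4·sin(41.9°)
sin(41.9°) ≈ 0.667833
A ≈ ½·56.24·0.667833 = 28.12·0.667833 ≈ 18.7795

Area = 18.78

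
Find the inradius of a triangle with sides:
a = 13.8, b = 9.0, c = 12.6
r = Area/s where s is the semi-perimeter.
s = (13.8 + 9.0 + 12.6)/2 = 35.4/2 = 17.7
Area = √(s(s−a)(s−b)(s−c)) = √(17.7·3.9·8.7·5.1) ≈ √3062.86 ≈ 55.3431
r ≈ 55.3431/17.7 ≈ 3.12673

r = 3.127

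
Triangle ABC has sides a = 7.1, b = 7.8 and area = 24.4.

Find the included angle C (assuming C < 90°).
Area = ½·a·b·sin(C)  ⇒  sin(C) = 2·Area/(a·b) = 2·24.4/(7.1·7.8) = 48.8/55.38 ≈ 0.881185
C = arcsin(0.881185) ≈ 61.7856° (taking the acute solution since C < 90°)

C = 61.79°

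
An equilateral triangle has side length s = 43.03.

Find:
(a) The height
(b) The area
(a) The height splits the triangle into two 30-60-90 halves: h = s·√3/2 = 43.03·1.73205/2 ≈ 74.5301/2 ≈ 37.2651
(b) Area = (√3/4)·s² = (√3/4)·43.03² = (√3/4)·1851.5809 ≈ 0.433013·1851.5809 ≈ 801.758

Height = 37.27, Area = 801.8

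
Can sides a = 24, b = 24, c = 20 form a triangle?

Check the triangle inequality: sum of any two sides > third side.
a + b vs c: 24 + 24 = 48 > 20  ✓
a + c vs b: 24 + 20 = 44 > 24  ✓
b + c vs a: 24 + 20 = 44 > 24  ✓

Yes, triangle inequality satisfied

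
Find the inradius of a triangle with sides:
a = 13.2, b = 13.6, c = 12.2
r = Area/s where s is the semi-perimeter.
s = (13.2 + 13.6 + 12.2)/2 = 39/2 = 19.5
Area = √(s(s−a)(s−b)(s−c)) = √(19.5·6.3·5.9·7.3) ≈ √5291.15 ≈ 72.7403
r ≈ 72.7403/19.5 ≈ 3.73027

r = 3.73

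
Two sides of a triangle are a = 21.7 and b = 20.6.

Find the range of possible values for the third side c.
Triangle inequality: |a − b| < c < a + b
|a − b| = |21.7 − 20.6| = 1.1
a + b = 21.7 + 20.6 = 42.3

1.1 < c < 42.3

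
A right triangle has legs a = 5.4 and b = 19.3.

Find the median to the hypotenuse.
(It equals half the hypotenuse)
Hypotenuse c = √(a² + b²) = √(29.16 + 372.49) = √401.65 ≈ 20.0412
Median to hypotenuse = c/2 ≈ 20.0412/2 ≈ 10.0206

Median = 10.02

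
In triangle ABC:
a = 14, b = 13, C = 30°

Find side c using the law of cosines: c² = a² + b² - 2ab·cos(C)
c² = 14² + 13² − 2·14·13·cos(30°)
cos(30°) ≈ 0.866025
c² ≈ 196 + 169 − 364·(0.866025) ≈ 365 − 315.233 ≈ 49.7668
c ≈ √49.7668 ≈ 7.05456

c = 7.055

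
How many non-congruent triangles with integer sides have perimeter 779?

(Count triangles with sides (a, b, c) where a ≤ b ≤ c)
Let a ≤ b ≤ c with a + b + c = 779. The only binding inequality is a + b > c, i.e. 779 − c > c, so c < 779/2; and c ≥ 779/3 since c is the largest side.
So 260 ≤ c ≤ 389. For each c, b runs from ⌈(779 − c)/2⌉ up to c (then a = 779 − b − c satisfies 1 ≤ a ≤ b automatically), giving c − ⌈(779 − c)/2⌉ + 1 choices.
Summing over c: 1 + 3 + 4 + 6 + … + 193 + 195  (130 terms, c = 260, …, 389) = 12740
Check (closed form: nearest integer to p²/48 for even p, (p+3)²/48 for odd p): (779+3)²/48 = 782²/48 = 611524/48 ≈ 12740.08 → 12740

12740 triangles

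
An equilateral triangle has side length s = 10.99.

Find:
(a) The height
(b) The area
(a) The height splits the triangle into two 30-60-90 halves: h = s·√3/2 = 10.99·1.73205/2 ≈ 19.0352/2 ≈ 9.51762
(b) Area = (√3/4)·s² = (√3/4)·10.99² = (√3/4)·120.7801 ≈ 0.433013·120.7801 ≈ 52.2993

Height = 9.518, Area = 52.3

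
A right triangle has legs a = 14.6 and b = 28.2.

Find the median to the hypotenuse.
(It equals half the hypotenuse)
Hypotenuse c = √(a² + b²) = √(213.16 + 795.24) = √1008.4 ≈ 31.7553
Median to hypotenuse = c/2 ≈ 31.7553/2 ≈ 15.8777

Median = 15.88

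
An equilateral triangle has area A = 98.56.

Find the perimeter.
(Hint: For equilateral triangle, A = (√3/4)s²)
A = (√3/4)s²  ⇒  s² = 4A/√3 = 4·98.56/√3 = 394.24/1.73205 ≈ 227.615
s ≈ √227.615 ≈ 15.0869
Perimeter = 3s ≈ 3·15.0869 ≈ 45.2607

Perimeter = 45.26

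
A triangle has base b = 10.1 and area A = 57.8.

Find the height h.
A = ½·b·h  ⇒  h = 2A/b = 2·57.8/10.1 = 115.6/10.1 ≈ 11.4455

h = 11.45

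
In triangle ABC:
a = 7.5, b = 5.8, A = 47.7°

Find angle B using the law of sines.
a/sin(A) = b/sin(B)  ⇒  sin(B) = b·sin(A)/a = 5.8·sin(47.7°)/7.5
sin(47.7°) ≈ 0.739631
sin(B) ≈ 5.8·0.739631/7.5 ≈ 4.28986/7.5 ≈ 0.571981
B = arcsin(0.571981) ≈ 34.8885°
(Since b ≤ a we need B ≤ A, so the obtuse alternative 180° − 34.8885° ≈ 145.111° is rejected.)

B = 34.89°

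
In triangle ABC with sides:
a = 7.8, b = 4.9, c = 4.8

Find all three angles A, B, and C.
Law of cosines for each angle (a² = 60.84, b² = 24.01, c² = 23.04):
cos(A) = (b² + c² − a²)/(2bc) = (24.01 + 23.04 − 60.84)/(2·4.9·4.8) = -13.79/47.04 ≈ -0.293155  ⇒  A ≈ 107.047°
cos(B) = (a² + c² − b²)/(2ac) = (60.84 + 23.04 − 24.01)/(2·7.8·4.8) = 59.87/74.88 ≈ 0.799546  ⇒  B ≈ 36.9132°
cos(C) = (a² + b² − c²)/(2ab) = (60.84 + 24.01 − 23.04)/(2·7.8·4.9) = 61.81/76.44 ≈ 0.808608  ⇒  C ≈ 36.0398°
Check: A + B + C ≈ 180°

A = 107°, B = 36.91°, C = 36.04°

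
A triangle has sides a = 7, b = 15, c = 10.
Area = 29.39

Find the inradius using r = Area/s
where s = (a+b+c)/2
s = (7 + 15 + 10)/2 = 32/2 = 16
r = Area/s = 29.39/16 ≈ 1.83688

r = 1.837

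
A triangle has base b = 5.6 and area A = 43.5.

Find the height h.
A = ½·b·h  ⇒  h = 2A/b = 2·43.5/5.6 = 87/5.6 ≈ 15.5357

h = 15.54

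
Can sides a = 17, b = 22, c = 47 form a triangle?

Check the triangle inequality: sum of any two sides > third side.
a + b vs c: 17 + 22 = 39 ≤ 47  ✗
a + c vs b: 17 + 47 = 64 > 22  ✓
b + c vs a: 22 + 47 = 69 > 17  ✓

No: 17 + 22 = 39 is not > 47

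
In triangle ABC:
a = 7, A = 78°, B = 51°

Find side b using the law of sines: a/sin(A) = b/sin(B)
a/sin(A) = b/sin(B)  ⇒  b = a·sin(B)/sin(A) = 7·sin(51°)/sin(78°)
sin(51°) ≈ 0.777146, sin(78°) ≈ 0.978148
b ≈ 7·0.777146/0.978148 ≈ 5.44002/0.978148 ≈ 5.56156

b = 5.562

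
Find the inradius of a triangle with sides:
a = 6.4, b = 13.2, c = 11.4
r = Area/s where s is the semi-perimeter.
s = (6.4 + 13.2 + 11.4)/2 = 31/2 = 15.5
Area = √(s(s−a)(s−b)(s−c)) = √(15.5·9.1·2.3·4.1) ≈ √1330.1 ≈ 36.4706
r ≈ 36.4706/15.5 ≈ 2.35294

r = 2.353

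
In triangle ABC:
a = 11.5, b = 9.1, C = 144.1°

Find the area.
Two sides and the included angle (SAS): A = ½·a·b·sin(C) = ½·11.5·9.1·sin(144.1°)
sin(144.1°) ≈ 0.586372
A ≈ ½·104.65·0.586372 = 52.325·0.586372 ≈ 30.6819

Area = 30.68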